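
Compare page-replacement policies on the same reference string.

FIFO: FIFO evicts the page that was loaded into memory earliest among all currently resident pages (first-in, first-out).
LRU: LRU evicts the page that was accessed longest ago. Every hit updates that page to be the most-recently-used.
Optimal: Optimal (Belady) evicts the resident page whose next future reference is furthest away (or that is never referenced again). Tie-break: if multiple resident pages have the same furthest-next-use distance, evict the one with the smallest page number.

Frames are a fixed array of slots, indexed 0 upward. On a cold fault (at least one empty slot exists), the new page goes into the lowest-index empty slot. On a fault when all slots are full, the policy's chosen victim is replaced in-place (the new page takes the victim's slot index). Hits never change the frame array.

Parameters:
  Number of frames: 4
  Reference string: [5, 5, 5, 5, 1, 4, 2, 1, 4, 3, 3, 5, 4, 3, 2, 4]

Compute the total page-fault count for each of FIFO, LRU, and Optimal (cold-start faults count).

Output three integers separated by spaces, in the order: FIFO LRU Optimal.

Answer: 6 7 5

Derivation:
--- FIFO ---
  step 0: ref 5 -> FAULT, frames=[5,-,-,-] (faults so far: 1)
  step 1: ref 5 -> HIT, frames=[5,-,-,-] (faults so far: 1)
  step 2: ref 5 -> HIT, frames=[5,-,-,-] (faults so far: 1)
  step 3: ref 5 -> HIT, frames=[5,-,-,-] (faults so far: 1)
  step 4: ref 1 -> FAULT, frames=[5,1,-,-] (faults so far: 2)
  step 5: ref 4 -> FAULT, frames=[5,1,4,-] (faults so far: 3)
  step 6: ref 2 -> FAULT, frames=[5,1,4,2] (faults so far: 4)
  step 7: ref 1 -> HIT, frames=[5,1,4,2] (faults so far: 4)
  step 8: ref 4 -> HIT, frames=[5,1,4,2] (faults so far: 4)
  step 9: ref 3 -> FAULT, evict 5, frames=[3,1,4,2] (faults so far: 5)
  step 10: ref 3 -> HIT, frames=[3,1,4,2] (faults so far: 5)
  step 11: ref 5 -> FAULT, evict 1, frames=[3,5,4,2] (faults so far: 6)
  step 12: ref 4 -> HIT, frames=[3,5,4,2] (faults so far: 6)
  step 13: ref 3 -> HIT, frames=[3,5,4,2] (faults so far: 6)
  step 14: ref 2 -> HIT, frames=[3,5,4,2] (faults so far: 6)
  step 15: ref 4 -> HIT, frames=[3,5,4,2] (faults so far: 6)
  FIFO total faults: 6
--- LRU ---
  step 0: ref 5 -> FAULT, frames=[5,-,-,-] (faults so far: 1)
  step 1: ref 5 -> HIT, frames=[5,-,-,-] (faults so far: 1)
  step 2: ref 5 -> HIT, frames=[5,-,-,-] (faults so far: 1)
  step 3: ref 5 -> HIT, frames=[5,-,-,-] (faults so far: 1)
  step 4: ref 1 -> FAULT, frames=[5,1,-,-] (faults so far: 2)
  step 5: ref 4 -> FAULT, frames=[5,1,4,-] (faults so far: 3)
  step 6: ref 2 -> FAULT, frames=[5,1,4,2] (faults so far: 4)
  step 7: ref 1 -> HIT, frames=[5,1,4,2] (faults so far: 4)
  step 8: ref 4 -> HIT, frames=[5,1,4,2] (faults so far: 4)
  step 9: ref 3 -> FAULT, evict 5, frames=[3,1,4,2] (faults so far: 5)
  step 10: ref 3 -> HIT, frames=[3,1,4,2] (faults so far: 5)
  step 11: ref 5 -> FAULT, evict 2, frames=[3,1,4,5] (faults so far: 6)
  step 12: ref 4 -> HIT, frames=[3,1,4,5] (faults so far: 6)
  step 13: ref 3 -> HIT, frames=[3,1,4,5] (faults so far: 6)
  step 14: ref 2 -> FAULT, evict 1, frames=[3,2,4,5] (faults so far: 7)
  step 15: ref 4 -> HIT, frames=[3,2,4,5] (faults so far: 7)
  LRU total faults: 7
--- Optimal ---
  step 0: ref 5 -> FAULT, frames=[5,-,-,-] (faults so far: 1)
  step 1: ref 5 -> HIT, frames=[5,-,-,-] (faults so far: 1)
  step 2: ref 5 -> HIT, frames=[5,-,-,-] (faults so far: 1)
  step 3: ref 5 -> HIT, frames=[5,-,-,-] (faults so far: 1)
  step 4: ref 1 -> FAULT, frames=[5,1,-,-] (faults so far: 2)
  step 5: ref 4 -> FAULT, frames=[5,1,4,-] (faults so far: 3)
  step 6: ref 2 -> FAULT, frames=[5,1,4,2] (faults so far: 4)
  step 7: ref 1 -> HIT, frames=[5,1,4,2] (faults so far: 4)
  step 8: ref 4 -> HIT, frames=[5,1,4,2] (faults so far: 4)
  step 9: ref 3 -> FAULT, evict 1, frames=[5,3,4,2] (faults so far: 5)
  step 10: ref 3 -> HIT, frames=[5,3,4,2] (faults so far: 5)
  step 11: ref 5 -> HIT, frames=[5,3,4,2] (faults so far: 5)
  step 12: ref 4 -> HIT, frames=[5,3,4,2] (faults so far: 5)
  step 13: ref 3 -> HIT, frames=[5,3,4,2] (faults so far: 5)
  step 14: ref 2 -> HIT, frames=[5,3,4,2] (faults so far: 5)
  step 15: ref 4 -> HIT, frames=[5,3,4,2] (faults so far: 5)
  Optimal total faults: 5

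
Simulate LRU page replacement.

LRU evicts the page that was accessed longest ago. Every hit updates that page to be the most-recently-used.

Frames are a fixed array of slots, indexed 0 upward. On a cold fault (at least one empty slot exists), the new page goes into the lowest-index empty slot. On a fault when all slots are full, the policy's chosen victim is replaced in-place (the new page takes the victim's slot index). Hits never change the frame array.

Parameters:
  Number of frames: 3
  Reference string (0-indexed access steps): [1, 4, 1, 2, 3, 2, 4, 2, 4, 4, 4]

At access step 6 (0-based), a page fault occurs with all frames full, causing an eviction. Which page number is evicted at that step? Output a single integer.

Answer: 1

Derivation:
Step 0: ref 1 -> FAULT, frames=[1,-,-]
Step 1: ref 4 -> FAULT, frames=[1,4,-]
Step 2: ref 1 -> HIT, frames=[1,4,-]
Step 3: ref 2 -> FAULT, frames=[1,4,2]
Step 4: ref 3 -> FAULT, evict 4, frames=[1,3,2]
Step 5: ref 2 -> HIT, frames=[1,3,2]
Step 6: ref 4 -> FAULT, evict 1, frames=[4,3,2]
At step 6: evicted page 1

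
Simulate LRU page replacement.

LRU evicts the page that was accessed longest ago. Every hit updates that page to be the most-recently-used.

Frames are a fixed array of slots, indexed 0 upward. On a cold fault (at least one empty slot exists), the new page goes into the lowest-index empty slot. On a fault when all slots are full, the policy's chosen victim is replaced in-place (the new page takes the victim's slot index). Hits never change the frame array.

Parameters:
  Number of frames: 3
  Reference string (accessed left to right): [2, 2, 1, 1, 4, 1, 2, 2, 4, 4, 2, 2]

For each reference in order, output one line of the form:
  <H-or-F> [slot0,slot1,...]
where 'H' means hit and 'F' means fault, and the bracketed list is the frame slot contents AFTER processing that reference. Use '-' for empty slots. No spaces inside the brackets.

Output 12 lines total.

F [2,-,-]
H [2,-,-]
F [2,1,-]
H [2,1,-]
F [2,1,4]
H [2,1,4]
H [2,1,4]
H [2,1,4]
H [2,1,4]
H [2,1,4]
H [2,1,4]
H [2,1,4]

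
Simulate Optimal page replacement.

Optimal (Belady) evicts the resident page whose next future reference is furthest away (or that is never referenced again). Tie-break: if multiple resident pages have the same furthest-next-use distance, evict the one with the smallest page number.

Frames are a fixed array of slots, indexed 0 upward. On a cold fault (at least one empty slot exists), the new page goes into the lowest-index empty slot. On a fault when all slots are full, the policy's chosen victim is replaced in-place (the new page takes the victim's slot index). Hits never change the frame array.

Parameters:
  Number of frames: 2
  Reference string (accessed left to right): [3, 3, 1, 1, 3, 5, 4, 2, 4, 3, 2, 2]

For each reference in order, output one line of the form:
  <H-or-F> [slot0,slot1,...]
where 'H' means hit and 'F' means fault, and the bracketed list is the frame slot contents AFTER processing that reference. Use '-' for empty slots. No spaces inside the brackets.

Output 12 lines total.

F [3,-]
H [3,-]
F [3,1]
H [3,1]
H [3,1]
F [3,5]
F [3,4]
F [2,4]
H [2,4]
F [2,3]
H [2,3]
H [2,3]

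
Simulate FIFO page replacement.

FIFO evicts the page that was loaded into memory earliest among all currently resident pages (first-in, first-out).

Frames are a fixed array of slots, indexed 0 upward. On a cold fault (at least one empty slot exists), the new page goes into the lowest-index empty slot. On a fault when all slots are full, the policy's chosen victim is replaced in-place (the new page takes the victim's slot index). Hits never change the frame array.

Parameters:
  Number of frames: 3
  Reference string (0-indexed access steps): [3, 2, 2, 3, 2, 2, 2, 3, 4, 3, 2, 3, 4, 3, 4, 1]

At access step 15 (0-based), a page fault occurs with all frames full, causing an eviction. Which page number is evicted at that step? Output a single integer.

Answer: 3

Derivation:
Step 0: ref 3 -> FAULT, frames=[3,-,-]
Step 1: ref 2 -> FAULT, frames=[3,2,-]
Step 2: ref 2 -> HIT, frames=[3,2,-]
Step 3: ref 3 -> HIT, frames=[3,2,-]
Step 4: ref 2 -> HIT, frames=[3,2,-]
Step 5: ref 2 -> HIT, frames=[3,2,-]
Step 6: ref 2 -> HIT, frames=[3,2,-]
Step 7: ref 3 -> HIT, frames=[3,2,-]
Step 8: ref 4 -> FAULT, frames=[3,2,4]
Step 9: ref 3 -> HIT, frames=[3,2,4]
Step 10: ref 2 -> HIT, frames=[3,2,4]
Step 11: ref 3 -> HIT, frames=[3,2,4]
Step 12: ref 4 -> HIT, frames=[3,2,4]
Step 13: ref 3 -> HIT, frames=[3,2,4]
Step 14: ref 4 -> HIT, frames=[3,2,4]
Step 15: ref 1 -> FAULT, evict 3, frames=[1,2,4]
At step 15: evicted page 3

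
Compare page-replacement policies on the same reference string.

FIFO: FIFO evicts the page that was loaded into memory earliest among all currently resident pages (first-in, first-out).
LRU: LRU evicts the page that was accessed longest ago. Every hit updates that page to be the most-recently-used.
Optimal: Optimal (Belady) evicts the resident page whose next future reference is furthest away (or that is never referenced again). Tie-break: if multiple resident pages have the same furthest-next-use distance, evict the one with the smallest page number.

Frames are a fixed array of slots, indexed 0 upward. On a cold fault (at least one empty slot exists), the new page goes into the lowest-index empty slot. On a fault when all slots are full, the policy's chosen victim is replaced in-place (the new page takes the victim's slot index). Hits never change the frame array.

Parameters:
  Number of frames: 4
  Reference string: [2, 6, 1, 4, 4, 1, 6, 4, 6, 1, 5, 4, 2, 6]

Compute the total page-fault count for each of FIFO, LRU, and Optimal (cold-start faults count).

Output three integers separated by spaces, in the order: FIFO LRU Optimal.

Answer: 7 7 5

Derivation:
--- FIFO ---
  step 0: ref 2 -> FAULT, frames=[2,-,-,-] (faults so far: 1)
  step 1: ref 6 -> FAULT, frames=[2,6,-,-] (faults so far: 2)
  step 2: ref 1 -> FAULT, frames=[2,6,1,-] (faults so far: 3)
  step 3: ref 4 -> FAULT, frames=[2,6,1,4] (faults so far: 4)
  step 4: ref 4 -> HIT, frames=[2,6,1,4] (faults so far: 4)
  step 5: ref 1 -> HIT, frames=[2,6,1,4] (faults so far: 4)
  step 6: ref 6 -> HIT, frames=[2,6,1,4] (faults so far: 4)
  step 7: ref 4 -> HIT, frames=[2,6,1,4] (faults so far: 4)
  step 8: ref 6 -> HIT, frames=[2,6,1,4] (faults so far: 4)
  step 9: ref 1 -> HIT, frames=[2,6,1,4] (faults so far: 4)
  step 10: ref 5 -> FAULT, evict 2, frames=[5,6,1,4] (faults so far: 5)
  step 11: ref 4 -> HIT, frames=[5,6,1,4] (faults so far: 5)
  step 12: ref 2 -> FAULT, evict 6, frames=[5,2,1,4] (faults so far: 6)
  step 13: ref 6 -> FAULT, evict 1, frames=[5,2,6,4] (faults so far: 7)
  FIFO total faults: 7
--- LRU ---
  step 0: ref 2 -> FAULT, frames=[2,-,-,-] (faults so far: 1)
  step 1: ref 6 -> FAULT, frames=[2,6,-,-] (faults so far: 2)
  step 2: ref 1 -> FAULT, frames=[2,6,1,-] (faults so far: 3)
  step 3: ref 4 -> FAULT, frames=[2,6,1,4] (faults so far: 4)
  step 4: ref 4 -> HIT, frames=[2,6,1,4] (faults so far: 4)
  step 5: ref 1 -> HIT, frames=[2,6,1,4] (faults so far: 4)
  step 6: ref 6 -> HIT, frames=[2,6,1,4] (faults so far: 4)
  step 7: ref 4 -> HIT, frames=[2,6,1,4] (faults so far: 4)
  step 8: ref 6 -> HIT, frames=[2,6,1,4] (faults so far: 4)
  step 9: ref 1 -> HIT, frames=[2,6,1,4] (faults so far: 4)
  step 10: ref 5 -> FAULT, evict 2, frames=[5,6,1,4] (faults so far: 5)
  step 11: ref 4 -> HIT, frames=[5,6,1,4] (faults so far: 5)
  step 12: ref 2 -> FAULT, evict 6, frames=[5,2,1,4] (faults so far: 6)
  step 13: ref 6 -> FAULT, evict 1, frames=[5,2,6,4] (faults so far: 7)
  LRU total faults: 7
--- Optimal ---
  step 0: ref 2 -> FAULT, frames=[2,-,-,-] (faults so far: 1)
  step 1: ref 6 -> FAULT, frames=[2,6,-,-] (faults so far: 2)
  step 2: ref 1 -> FAULT, frames=[2,6,1,-] (faults so far: 3)
  step 3: ref 4 -> FAULT, frames=[2,6,1,4] (faults so far: 4)
  step 4: ref 4 -> HIT, frames=[2,6,1,4] (faults so far: 4)
  step 5: ref 1 -> HIT, frames=[2,6,1,4] (faults so far: 4)
  step 6: ref 6 -> HIT, frames=[2,6,1,4] (faults so far: 4)
  step 7: ref 4 -> HIT, frames=[2,6,1,4] (faults so far: 4)
  step 8: ref 6 -> HIT, frames=[2,6,1,4] (faults so far: 4)
  step 9: ref 1 -> HIT, frames=[2,6,1,4] (faults so far: 4)
  step 10: ref 5 -> FAULT, evict 1, frames=[2,6,5,4] (faults so far: 5)
  step 11: ref 4 -> HIT, frames=[2,6,5,4] (faults so far: 5)
  step 12: ref 2 -> HIT, frames=[2,6,5,4] (faults so far: 5)
  step 13: ref 6 -> HIT, frames=[2,6,5,4] (faults so far: 5)
  Optimal total faults: 5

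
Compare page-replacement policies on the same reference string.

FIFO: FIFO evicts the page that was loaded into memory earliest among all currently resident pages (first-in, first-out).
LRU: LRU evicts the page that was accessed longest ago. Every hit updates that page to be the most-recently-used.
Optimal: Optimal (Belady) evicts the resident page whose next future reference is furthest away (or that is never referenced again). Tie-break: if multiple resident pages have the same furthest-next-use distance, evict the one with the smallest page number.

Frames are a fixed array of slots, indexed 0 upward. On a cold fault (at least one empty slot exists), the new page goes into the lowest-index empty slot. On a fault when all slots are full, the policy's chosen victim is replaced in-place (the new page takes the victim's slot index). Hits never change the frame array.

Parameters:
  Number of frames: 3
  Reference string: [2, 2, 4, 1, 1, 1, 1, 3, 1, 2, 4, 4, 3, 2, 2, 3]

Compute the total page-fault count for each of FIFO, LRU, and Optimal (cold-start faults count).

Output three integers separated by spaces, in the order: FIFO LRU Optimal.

--- FIFO ---
  step 0: ref 2 -> FAULT, frames=[2,-,-] (faults so far: 1)
  step 1: ref 2 -> HIT, frames=[2,-,-] (faults so far: 1)
  step 2: ref 4 -> FAULT, frames=[2,4,-] (faults so far: 2)
  step 3: ref 1 -> FAULT, frames=[2,4,1] (faults so far: 3)
  step 4: ref 1 -> HIT, frames=[2,4,1] (faults so far: 3)
  step 5: ref 1 -> HIT, frames=[2,4,1] (faults so far: 3)
  step 6: ref 1 -> HIT, frames=[2,4,1] (faults so far: 3)
  step 7: ref 3 -> FAULT, evict 2, frames=[3,4,1] (faults so far: 4)
  step 8: ref 1 -> HIT, frames=[3,4,1] (faults so far: 4)
  step 9: ref 2 -> FAULT, evict 4, frames=[3,2,1] (faults so far: 5)
  step 10: ref 4 -> FAULT, evict 1, frames=[3,2,4] (faults so far: 6)
  step 11: ref 4 -> HIT, frames=[3,2,4] (faults so far: 6)
  step 12: ref 3 -> HIT, frames=[3,2,4] (faults so far: 6)
  step 13: ref 2 -> HIT, frames=[3,2,4] (faults so far: 6)
  step 14: ref 2 -> HIT, frames=[3,2,4] (faults so far: 6)
  step 15: ref 3 -> HIT, frames=[3,2,4] (faults so far: 6)
  FIFO total faults: 6
--- LRU ---
  step 0: ref 2 -> FAULT, frames=[2,-,-] (faults so far: 1)
  step 1: ref 2 -> HIT, frames=[2,-,-] (faults so far: 1)
  step 2: ref 4 -> FAULT, frames=[2,4,-] (faults so far: 2)
  step 3: ref 1 -> FAULT, frames=[2,4,1] (faults so far: 3)
  step 4: ref 1 -> HIT, frames=[2,4,1] (faults so far: 3)
  step 5: ref 1 -> HIT, frames=[2,4,1] (faults so far: 3)
  step 6: ref 1 -> HIT, frames=[2,4,1] (faults so far: 3)
  step 7: ref 3 -> FAULT, evict 2, frames=[3,4,1] (faults so far: 4)
  step 8: ref 1 -> HIT, frames=[3,4,1] (faults so far: 4)
  step 9: ref 2 -> FAULT, evict 4, frames=[3,2,1] (faults so far: 5)
  step 10: ref 4 -> FAULT, evict 3, frames=[4,2,1] (faults so far: 6)
  step 11: ref 4 -> HIT, frames=[4,2,1] (faults so far: 6)
  step 12: ref 3 -> FAULT, evict 1, frames=[4,2,3] (faults so far: 7)
  step 13: ref 2 -> HIT, frames=[4,2,3] (faults so far: 7)
  step 14: ref 2 -> HIT, frames=[4,2,3] (faults so far: 7)
  step 15: ref 3 -> HIT, frames=[4,2,3] (faults so far: 7)
  LRU total faults: 7
--- Optimal ---
  step 0: ref 2 -> FAULT, frames=[2,-,-] (faults so far: 1)
  step 1: ref 2 -> HIT, frames=[2,-,-] (faults so far: 1)
  step 2: ref 4 -> FAULT, frames=[2,4,-] (faults so far: 2)
  step 3: ref 1 -> FAULT, frames=[2,4,1] (faults so far: 3)
  step 4: ref 1 -> HIT, frames=[2,4,1] (faults so far: 3)
  step 5: ref 1 -> HIT, frames=[2,4,1] (faults so far: 3)
  step 6: ref 1 -> HIT, frames=[2,4,1] (faults so far: 3)
  step 7: ref 3 -> FAULT, evict 4, frames=[2,3,1] (faults so far: 4)
  step 8: ref 1 -> HIT, frames=[2,3,1] (faults so far: 4)
  step 9: ref 2 -> HIT, frames=[2,3,1] (faults so far: 4)
  step 10: ref 4 -> FAULT, evict 1, frames=[2,3,4] (faults so far: 5)
  step 11: ref 4 -> HIT, frames=[2,3,4] (faults so far: 5)
  step 12: ref 3 -> HIT, frames=[2,3,4] (faults so far: 5)
  step 13: ref 2 -> HIT, frames=[2,3,4] (faults so far: 5)
  step 14: ref 2 -> HIT, frames=[2,3,4] (faults so far: 5)
  step 15: ref 3 -> HIT, frames=[2,3,4] (faults so far: 5)
  Optimal total faults: 5

Answer: 6 7 5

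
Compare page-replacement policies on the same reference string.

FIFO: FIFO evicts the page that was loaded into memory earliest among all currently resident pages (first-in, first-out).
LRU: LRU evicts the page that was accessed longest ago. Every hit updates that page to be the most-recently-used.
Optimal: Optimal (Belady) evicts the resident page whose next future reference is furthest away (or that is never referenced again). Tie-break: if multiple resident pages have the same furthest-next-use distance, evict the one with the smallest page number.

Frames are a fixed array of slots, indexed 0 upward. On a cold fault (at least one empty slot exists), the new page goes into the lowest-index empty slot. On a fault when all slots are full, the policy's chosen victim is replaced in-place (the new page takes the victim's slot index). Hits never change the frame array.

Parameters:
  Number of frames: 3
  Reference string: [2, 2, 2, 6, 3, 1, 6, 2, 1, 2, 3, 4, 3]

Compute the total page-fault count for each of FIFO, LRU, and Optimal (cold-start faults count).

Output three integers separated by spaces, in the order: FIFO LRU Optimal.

Answer: 7 7 6

Derivation:
--- FIFO ---
  step 0: ref 2 -> FAULT, frames=[2,-,-] (faults so far: 1)
  step 1: ref 2 -> HIT, frames=[2,-,-] (faults so far: 1)
  step 2: ref 2 -> HIT, frames=[2,-,-] (faults so far: 1)
  step 3: ref 6 -> FAULT, frames=[2,6,-] (faults so far: 2)
  step 4: ref 3 -> FAULT, frames=[2,6,3] (faults so far: 3)
  step 5: ref 1 -> FAULT, evict 2, frames=[1,6,3] (faults so far: 4)
  step 6: ref 6 -> HIT, frames=[1,6,3] (faults so far: 4)
  step 7: ref 2 -> FAULT, evict 6, frames=[1,2,3] (faults so far: 5)
  step 8: ref 1 -> HIT, frames=[1,2,3] (faults so far: 5)
  step 9: ref 2 -> HIT, frames=[1,2,3] (faults so far: 5)
  step 10: ref 3 -> HIT, frames=[1,2,3] (faults so far: 5)
  step 11: ref 4 -> FAULT, evict 3, frames=[1,2,4] (faults so far: 6)
  step 12: ref 3 -> FAULT, evict 1, frames=[3,2,4] (faults so far: 7)
  FIFO total faults: 7
--- LRU ---
  step 0: ref 2 -> FAULT, frames=[2,-,-] (faults so far: 1)
  step 1: ref 2 -> HIT, frames=[2,-,-] (faults so far: 1)
  step 2: ref 2 -> HIT, frames=[2,-,-] (faults so far: 1)
  step 3: ref 6 -> FAULT, frames=[2,6,-] (faults so far: 2)
  step 4: ref 3 -> FAULT, frames=[2,6,3] (faults so far: 3)
  step 5: ref 1 -> FAULT, evict 2, frames=[1,6,3] (faults so far: 4)
  step 6: ref 6 -> HIT, frames=[1,6,3] (faults so far: 4)
  step 7: ref 2 -> FAULT, evict 3, frames=[1,6,2] (faults so far: 5)
  step 8: ref 1 -> HIT, frames=[1,6,2] (faults so far: 5)
  step 9: ref 2 -> HIT, frames=[1,6,2] (faults so far: 5)
  step 10: ref 3 -> FAULT, evict 6, frames=[1,3,2] (faults so far: 6)
  step 11: ref 4 -> FAULT, evict 1, frames=[4,3,2] (faults so far: 7)
  step 12: ref 3 -> HIT, frames=[4,3,2] (faults so far: 7)
  LRU total faults: 7
--- Optimal ---
  step 0: ref 2 -> FAULT, frames=[2,-,-] (faults so far: 1)
  step 1: ref 2 -> HIT, frames=[2,-,-] (faults so far: 1)
  step 2: ref 2 -> HIT, frames=[2,-,-] (faults so far: 1)
  step 3: ref 6 -> FAULT, frames=[2,6,-] (faults so far: 2)
  step 4: ref 3 -> FAULT, frames=[2,6,3] (faults so far: 3)
  step 5: ref 1 -> FAULT, evict 3, frames=[2,6,1] (faults so far: 4)
  step 6: ref 6 -> HIT, frames=[2,6,1] (faults so far: 4)
  step 7: ref 2 -> HIT, frames=[2,6,1] (faults so far: 4)
  step 8: ref 1 -> HIT, frames=[2,6,1] (faults so far: 4)
  step 9: ref 2 -> HIT, frames=[2,6,1] (faults so far: 4)
  step 10: ref 3 -> FAULT, evict 1, frames=[2,6,3] (faults so far: 5)
  step 11: ref 4 -> FAULT, evict 2, frames=[4,6,3] (faults so far: 6)
  step 12: ref 3 -> HIT, frames=[4,6,3] (faults so far: 6)
  Optimal total faults: 6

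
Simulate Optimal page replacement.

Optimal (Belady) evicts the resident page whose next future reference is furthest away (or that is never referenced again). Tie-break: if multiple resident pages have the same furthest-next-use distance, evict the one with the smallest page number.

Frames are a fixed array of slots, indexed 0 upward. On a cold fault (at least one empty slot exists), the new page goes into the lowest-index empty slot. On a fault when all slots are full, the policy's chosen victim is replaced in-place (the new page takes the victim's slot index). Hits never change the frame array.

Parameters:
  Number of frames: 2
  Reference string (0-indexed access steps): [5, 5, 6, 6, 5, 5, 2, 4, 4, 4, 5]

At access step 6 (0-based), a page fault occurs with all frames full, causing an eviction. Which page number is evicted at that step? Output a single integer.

Answer: 6

Derivation:
Step 0: ref 5 -> FAULT, frames=[5,-]
Step 1: ref 5 -> HIT, frames=[5,-]
Step 2: ref 6 -> FAULT, frames=[5,6]
Step 3: ref 6 -> HIT, frames=[5,6]
Step 4: ref 5 -> HIT, frames=[5,6]
Step 5: ref 5 -> HIT, frames=[5,6]
Step 6: ref 2 -> FAULT, evict 6, frames=[5,2]
At step 6: evicted page 6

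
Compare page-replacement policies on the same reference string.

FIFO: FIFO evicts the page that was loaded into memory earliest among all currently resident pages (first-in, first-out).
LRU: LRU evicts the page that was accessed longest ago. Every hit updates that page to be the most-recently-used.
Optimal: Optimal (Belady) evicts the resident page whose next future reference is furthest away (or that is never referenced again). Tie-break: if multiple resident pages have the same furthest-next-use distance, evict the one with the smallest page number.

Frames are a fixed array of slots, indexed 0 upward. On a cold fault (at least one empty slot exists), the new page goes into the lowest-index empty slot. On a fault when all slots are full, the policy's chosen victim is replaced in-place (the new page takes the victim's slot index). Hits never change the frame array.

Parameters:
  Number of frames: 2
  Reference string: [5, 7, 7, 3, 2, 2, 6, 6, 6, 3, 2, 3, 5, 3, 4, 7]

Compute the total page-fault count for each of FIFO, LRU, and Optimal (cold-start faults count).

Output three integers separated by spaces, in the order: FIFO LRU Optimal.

--- FIFO ---
  step 0: ref 5 -> FAULT, frames=[5,-] (faults so far: 1)
  step 1: ref 7 -> FAULT, frames=[5,7] (faults so far: 2)
  step 2: ref 7 -> HIT, frames=[5,7] (faults so far: 2)
  step 3: ref 3 -> FAULT, evict 5, frames=[3,7] (faults so far: 3)
  step 4: ref 2 -> FAULT, evict 7, frames=[3,2] (faults so far: 4)
  step 5: ref 2 -> HIT, frames=[3,2] (faults so far: 4)
  step 6: ref 6 -> FAULT, evict 3, frames=[6,2] (faults so far: 5)
  step 7: ref 6 -> HIT, frames=[6,2] (faults so far: 5)
  step 8: ref 6 -> HIT, frames=[6,2] (faults so far: 5)
  step 9: ref 3 -> FAULT, evict 2, frames=[6,3] (faults so far: 6)
  step 10: ref 2 -> FAULT, evict 6, frames=[2,3] (faults so far: 7)
  step 11: ref 3 -> HIT, frames=[2,3] (faults so far: 7)
  step 12: ref 5 -> FAULT, evict 3, frames=[2,5] (faults so far: 8)
  step 13: ref 3 -> FAULT, evict 2, frames=[3,5] (faults so far: 9)
  step 14: ref 4 -> FAULT, evict 5, frames=[3,4] (faults so far: 10)
  step 15: ref 7 -> FAULT, evict 3, frames=[7,4] (faults so far: 11)
  FIFO total faults: 11
--- LRU ---
  step 0: ref 5 -> FAULT, frames=[5,-] (faults so far: 1)
  step 1: ref 7 -> FAULT, frames=[5,7] (faults so far: 2)
  step 2: ref 7 -> HIT, frames=[5,7] (faults so far: 2)
  step 3: ref 3 -> FAULT, evict 5, frames=[3,7] (faults so far: 3)
  step 4: ref 2 -> FAULT, evict 7, frames=[3,2] (faults so far: 4)
  step 5: ref 2 -> HIT, frames=[3,2] (faults so far: 4)
  step 6: ref 6 -> FAULT, evict 3, frames=[6,2] (faults so far: 5)
  step 7: ref 6 -> HIT, frames=[6,2] (faults so far: 5)
  step 8: ref 6 -> HIT, frames=[6,2] (faults so far: 5)
  step 9: ref 3 -> FAULT, evict 2, frames=[6,3] (faults so far: 6)
  step 10: ref 2 -> FAULT, evict 6, frames=[2,3] (faults so far: 7)
  step 11: ref 3 -> HIT, frames=[2,3] (faults so far: 7)
  step 12: ref 5 -> FAULT, evict 2, frames=[5,3] (faults so far: 8)
  step 13: ref 3 -> HIT, frames=[5,3] (faults so far: 8)
  step 14: ref 4 -> FAULT, evict 5, frames=[4,3] (faults so far: 9)
  step 15: ref 7 -> FAULT, evict 3, frames=[4,7] (faults so far: 10)
  LRU total faults: 10
--- Optimal ---
  step 0: ref 5 -> FAULT, frames=[5,-] (faults so far: 1)
  step 1: ref 7 -> FAULT, frames=[5,7] (faults so far: 2)
  step 2: ref 7 -> HIT, frames=[5,7] (faults so far: 2)
  step 3: ref 3 -> FAULT, evict 7, frames=[5,3] (faults so far: 3)
  step 4: ref 2 -> FAULT, evict 5, frames=[2,3] (faults so far: 4)
  step 5: ref 2 -> HIT, frames=[2,3] (faults so far: 4)
  step 6: ref 6 -> FAULT, evict 2, frames=[6,3] (faults so far: 5)
  step 7: ref 6 -> HIT, frames=[6,3] (faults so far: 5)
  step 8: ref 6 -> HIT, frames=[6,3] (faults so far: 5)
  step 9: ref 3 -> HIT, frames=[6,3] (faults so far: 5)
  step 10: ref 2 -> FAULT, evict 6, frames=[2,3] (faults so far: 6)
  step 11: ref 3 -> HIT, frames=[2,3] (faults so far: 6)
  step 12: ref 5 -> FAULT, evict 2, frames=[5,3] (faults so far: 7)
  step 13: ref 3 -> HIT, frames=[5,3] (faults so far: 7)
  step 14: ref 4 -> FAULT, evict 3, frames=[5,4] (faults so far: 8)
  step 15: ref 7 -> FAULT, evict 4, frames=[5,7] (faults so far: 9)
  Optimal total faults: 9

Answer: 11 10 9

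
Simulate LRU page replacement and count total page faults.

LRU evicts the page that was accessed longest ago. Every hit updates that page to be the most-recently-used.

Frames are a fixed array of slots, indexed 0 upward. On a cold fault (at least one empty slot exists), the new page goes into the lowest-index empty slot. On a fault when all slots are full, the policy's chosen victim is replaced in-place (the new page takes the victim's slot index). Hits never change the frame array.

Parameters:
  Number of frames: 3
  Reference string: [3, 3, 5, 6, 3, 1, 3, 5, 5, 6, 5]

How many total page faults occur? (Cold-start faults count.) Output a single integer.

Step 0: ref 3 → FAULT, frames=[3,-,-]
Step 1: ref 3 → HIT, frames=[3,-,-]
Step 2: ref 5 → FAULT, frames=[3,5,-]
Step 3: ref 6 → FAULT, frames=[3,5,6]
Step 4: ref 3 → HIT, frames=[3,5,6]
Step 5: ref 1 → FAULT (evict 5), frames=[3,1,6]
Step 6: ref 3 → HIT, frames=[3,1,6]
Step 7: ref 5 → FAULT (evict 6), frames=[3,1,5]
Step 8: ref 5 → HIT, frames=[3,1,5]
Step 9: ref 6 → FAULT (evict 1), frames=[3,6,5]
Step 10: ref 5 → HIT, frames=[3,6,5]
Total faults: 6

Answer: 6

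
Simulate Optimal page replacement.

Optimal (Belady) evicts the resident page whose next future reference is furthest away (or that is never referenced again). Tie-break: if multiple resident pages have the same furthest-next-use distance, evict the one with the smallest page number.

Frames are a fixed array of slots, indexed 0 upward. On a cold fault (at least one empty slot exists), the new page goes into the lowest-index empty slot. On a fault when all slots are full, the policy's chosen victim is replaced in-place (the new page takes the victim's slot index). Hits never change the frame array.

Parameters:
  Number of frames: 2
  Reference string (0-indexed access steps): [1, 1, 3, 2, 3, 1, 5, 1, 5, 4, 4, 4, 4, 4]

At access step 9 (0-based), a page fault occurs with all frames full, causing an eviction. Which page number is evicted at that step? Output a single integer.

Answer: 1

Derivation:
Step 0: ref 1 -> FAULT, frames=[1,-]
Step 1: ref 1 -> HIT, frames=[1,-]
Step 2: ref 3 -> FAULT, frames=[1,3]
Step 3: ref 2 -> FAULT, evict 1, frames=[2,3]
Step 4: ref 3 -> HIT, frames=[2,3]
Step 5: ref 1 -> FAULT, evict 2, frames=[1,3]
Step 6: ref 5 -> FAULT, evict 3, frames=[1,5]
Step 7: ref 1 -> HIT, frames=[1,5]
Step 8: ref 5 -> HIT, frames=[1,5]
Step 9: ref 4 -> FAULT, evict 1, frames=[4,5]
At step 9: evicted page 1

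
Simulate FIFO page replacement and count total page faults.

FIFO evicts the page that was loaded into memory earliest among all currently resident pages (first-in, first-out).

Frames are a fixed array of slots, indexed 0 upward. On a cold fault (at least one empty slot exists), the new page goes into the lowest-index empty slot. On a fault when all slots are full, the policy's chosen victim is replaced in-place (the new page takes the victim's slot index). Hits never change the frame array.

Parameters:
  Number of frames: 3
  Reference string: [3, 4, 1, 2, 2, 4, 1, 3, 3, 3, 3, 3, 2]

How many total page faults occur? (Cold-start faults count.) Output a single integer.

Step 0: ref 3 → FAULT, frames=[3,-,-]
Step 1: ref 4 → FAULT, frames=[3,4,-]
Step 2: ref 1 → FAULT, frames=[3,4,1]
Step 3: ref 2 → FAULT (evict 3), frames=[2,4,1]
Step 4: ref 2 → HIT, frames=[2,4,1]
Step 5: ref 4 → HIT, frames=[2,4,1]
Step 6: ref 1 → HIT, frames=[2,4,1]
Step 7: ref 3 → FAULT (evict 4), frames=[2,3,1]
Step 8: ref 3 → HIT, frames=[2,3,1]
Step 9: ref 3 → HIT, frames=[2,3,1]
Step 10: ref 3 → HIT, frames=[2,3,1]
Step 11: ref 3 → HIT, frames=[2,3,1]
Step 12: ref 2 → HIT, frames=[2,3,1]
Total faults: 5

Answer: 5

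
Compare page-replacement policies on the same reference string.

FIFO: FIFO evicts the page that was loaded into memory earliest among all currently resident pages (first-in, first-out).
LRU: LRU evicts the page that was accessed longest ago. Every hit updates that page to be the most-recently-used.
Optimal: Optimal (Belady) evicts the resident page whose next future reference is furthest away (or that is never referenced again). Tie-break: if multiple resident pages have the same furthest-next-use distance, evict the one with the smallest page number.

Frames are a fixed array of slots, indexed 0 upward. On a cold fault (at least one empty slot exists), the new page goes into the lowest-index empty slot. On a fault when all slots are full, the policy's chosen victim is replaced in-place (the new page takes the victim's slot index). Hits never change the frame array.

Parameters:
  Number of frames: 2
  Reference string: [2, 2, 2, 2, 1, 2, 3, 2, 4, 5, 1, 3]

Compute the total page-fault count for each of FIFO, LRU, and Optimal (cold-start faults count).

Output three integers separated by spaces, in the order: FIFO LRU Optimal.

Answer: 8 7 6

Derivation:
--- FIFO ---
  step 0: ref 2 -> FAULT, frames=[2,-] (faults so far: 1)
  step 1: ref 2 -> HIT, frames=[2,-] (faults so far: 1)
  step 2: ref 2 -> HIT, frames=[2,-] (faults so far: 1)
  step 3: ref 2 -> HIT, frames=[2,-] (faults so far: 1)
  step 4: ref 1 -> FAULT, frames=[2,1] (faults so far: 2)
  step 5: ref 2 -> HIT, frames=[2,1] (faults so far: 2)
  step 6: ref 3 -> FAULT, evict 2, frames=[3,1] (faults so far: 3)
  step 7: ref 2 -> FAULT, evict 1, frames=[3,2] (faults so far: 4)
  step 8: ref 4 -> FAULT, evict 3, frames=[4,2] (faults so far: 5)
  step 9: ref 5 -> FAULT, evict 2, frames=[4,5] (faults so far: 6)
  step 10: ref 1 -> FAULT, evict 4, frames=[1,5] (faults so far: 7)
  step 11: ref 3 -> FAULT, evict 5, frames=[1,3] (faults so far: 8)
  FIFO total faults: 8
--- LRU ---
  step 0: ref 2 -> FAULT, frames=[2,-] (faults so far: 1)
  step 1: ref 2 -> HIT, frames=[2,-] (faults so far: 1)
  step 2: ref 2 -> HIT, frames=[2,-] (faults so far: 1)
  step 3: ref 2 -> HIT, frames=[2,-] (faults so far: 1)
  step 4: ref 1 -> FAULT, frames=[2,1] (faults so far: 2)
  step 5: ref 2 -> HIT, frames=[2,1] (faults so far: 2)
  step 6: ref 3 -> FAULT, evict 1, frames=[2,3] (faults so far: 3)
  step 7: ref 2 -> HIT, frames=[2,3] (faults so far: 3)
  step 8: ref 4 -> FAULT, evict 3, frames=[2,4] (faults so far: 4)
  step 9: ref 5 -> FAULT, evict 2, frames=[5,4] (faults so far: 5)
  step 10: ref 1 -> FAULT, evict 4, frames=[5,1] (faults so far: 6)
  step 11: ref 3 -> FAULT, evict 5, frames=[3,1] (faults so far: 7)
  LRU total faults: 7
--- Optimal ---
  step 0: ref 2 -> FAULT, frames=[2,-] (faults so far: 1)
  step 1: ref 2 -> HIT, frames=[2,-] (faults so far: 1)
  step 2: ref 2 -> HIT, frames=[2,-] (faults so far: 1)
  step 3: ref 2 -> HIT, frames=[2,-] (faults so far: 1)
  step 4: ref 1 -> FAULT, frames=[2,1] (faults so far: 2)
  step 5: ref 2 -> HIT, frames=[2,1] (faults so far: 2)
  step 6: ref 3 -> FAULT, evict 1, frames=[2,3] (faults so far: 3)
  step 7: ref 2 -> HIT, frames=[2,3] (faults so far: 3)
  step 8: ref 4 -> FAULT, evict 2, frames=[4,3] (faults so far: 4)
  step 9: ref 5 -> FAULT, evict 4, frames=[5,3] (faults so far: 5)
  step 10: ref 1 -> FAULT, evict 5, frames=[1,3] (faults so far: 6)
  step 11: ref 3 -> HIT, frames=[1,3] (faults so far: 6)
  Optimal total faults: 6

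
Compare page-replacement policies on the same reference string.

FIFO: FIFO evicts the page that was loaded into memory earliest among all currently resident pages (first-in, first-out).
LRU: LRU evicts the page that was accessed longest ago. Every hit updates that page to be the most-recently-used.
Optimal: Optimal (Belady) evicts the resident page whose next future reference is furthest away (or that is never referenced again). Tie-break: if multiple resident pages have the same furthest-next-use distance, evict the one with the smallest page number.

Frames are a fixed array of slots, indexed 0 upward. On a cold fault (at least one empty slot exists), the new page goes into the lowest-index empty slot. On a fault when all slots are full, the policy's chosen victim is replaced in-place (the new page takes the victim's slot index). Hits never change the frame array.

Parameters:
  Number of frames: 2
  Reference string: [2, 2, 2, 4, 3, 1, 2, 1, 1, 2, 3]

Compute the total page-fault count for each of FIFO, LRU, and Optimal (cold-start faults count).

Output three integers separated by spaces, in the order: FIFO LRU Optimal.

Answer: 6 6 5

Derivation:
--- FIFO ---
  step 0: ref 2 -> FAULT, frames=[2,-] (faults so far: 1)
  step 1: ref 2 -> HIT, frames=[2,-] (faults so far: 1)
  step 2: ref 2 -> HIT, frames=[2,-] (faults so far: 1)
  step 3: ref 4 -> FAULT, frames=[2,4] (faults so far: 2)
  step 4: ref 3 -> FAULT, evict 2, frames=[3,4] (faults so far: 3)
  step 5: ref 1 -> FAULT, evict 4, frames=[3,1] (faults so far: 4)
  step 6: ref 2 -> FAULT, evict 3, frames=[2,1] (faults so far: 5)
  step 7: ref 1 -> HIT, frames=[2,1] (faults so far: 5)
  step 8: ref 1 -> HIT, frames=[2,1] (faults so far: 5)
  step 9: ref 2 -> HIT, frames=[2,1] (faults so far: 5)
  step 10: ref 3 -> FAULT, evict 1, frames=[2,3] (faults so far: 6)
  FIFO total faults: 6
--- LRU ---
  step 0: ref 2 -> FAULT, frames=[2,-] (faults so far: 1)
  step 1: ref 2 -> HIT, frames=[2,-] (faults so far: 1)
  step 2: ref 2 -> HIT, frames=[2,-] (faults so far: 1)
  step 3: ref 4 -> FAULT, frames=[2,4] (faults so far: 2)
  step 4: ref 3 -> FAULT, evict 2, frames=[3,4] (faults so far: 3)
  step 5: ref 1 -> FAULT, evict 4, frames=[3,1] (faults so far: 4)
  step 6: ref 2 -> FAULT, evict 3, frames=[2,1] (faults so far: 5)
  step 7: ref 1 -> HIT, frames=[2,1] (faults so far: 5)
  step 8: ref 1 -> HIT, frames=[2,1] (faults so far: 5)
  step 9: ref 2 -> HIT, frames=[2,1] (faults so far: 5)
  step 10: ref 3 -> FAULT, evict 1, frames=[2,3] (faults so far: 6)
  LRU total faults: 6
--- Optimal ---
  step 0: ref 2 -> FAULT, frames=[2,-] (faults so far: 1)
  step 1: ref 2 -> HIT, frames=[2,-] (faults so far: 1)
  step 2: ref 2 -> HIT, frames=[2,-] (faults so far: 1)
  step 3: ref 4 -> FAULT, frames=[2,4] (faults so far: 2)
  step 4: ref 3 -> FAULT, evict 4, frames=[2,3] (faults so far: 3)
  step 5: ref 1 -> FAULT, evict 3, frames=[2,1] (faults so far: 4)
  step 6: ref 2 -> HIT, frames=[2,1] (faults so far: 4)
  step 7: ref 1 -> HIT, frames=[2,1] (faults so far: 4)
  step 8: ref 1 -> HIT, frames=[2,1] (faults so far: 4)
  step 9: ref 2 -> HIT, frames=[2,1] (faults so far: 4)
  step 10: ref 3 -> FAULT, evict 1, frames=[2,3] (faults so far: 5)
  Optimal total faults: 5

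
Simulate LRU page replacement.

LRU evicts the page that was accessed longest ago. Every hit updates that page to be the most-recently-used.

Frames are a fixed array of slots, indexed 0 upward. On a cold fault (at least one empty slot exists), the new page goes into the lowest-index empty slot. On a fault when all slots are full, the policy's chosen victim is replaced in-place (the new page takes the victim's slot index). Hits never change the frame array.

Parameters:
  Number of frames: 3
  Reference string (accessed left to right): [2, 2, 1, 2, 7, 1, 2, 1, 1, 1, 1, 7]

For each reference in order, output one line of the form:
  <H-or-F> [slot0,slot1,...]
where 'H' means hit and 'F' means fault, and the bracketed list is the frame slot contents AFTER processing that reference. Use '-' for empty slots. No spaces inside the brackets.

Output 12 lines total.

F [2,-,-]
H [2,-,-]
F [2,1,-]
H [2,1,-]
F [2,1,7]
H [2,1,7]
H [2,1,7]
H [2,1,7]
H [2,1,7]
H [2,1,7]
H [2,1,7]
H [2,1,7]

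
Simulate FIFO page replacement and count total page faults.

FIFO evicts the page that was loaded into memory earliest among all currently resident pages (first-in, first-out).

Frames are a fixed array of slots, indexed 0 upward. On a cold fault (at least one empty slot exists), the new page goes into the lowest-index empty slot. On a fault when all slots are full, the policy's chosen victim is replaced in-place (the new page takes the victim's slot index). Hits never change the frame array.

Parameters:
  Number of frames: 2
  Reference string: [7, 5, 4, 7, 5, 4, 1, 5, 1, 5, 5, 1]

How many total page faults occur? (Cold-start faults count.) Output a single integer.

Step 0: ref 7 → FAULT, frames=[7,-]
Step 1: ref 5 → FAULT, frames=[7,5]
Step 2: ref 4 → FAULT (evict 7), frames=[4,5]
Step 3: ref 7 → FAULT (evict 5), frames=[4,7]
Step 4: ref 5 → FAULT (evict 4), frames=[5,7]
Step 5: ref 4 → FAULT (evict 7), frames=[5,4]
Step 6: ref 1 → FAULT (evict 5), frames=[1,4]
Step 7: ref 5 → FAULT (evict 4), frames=[1,5]
Step 8: ref 1 → HIT, frames=[1,5]
Step 9: ref 5 → HIT, frames=[1,5]
Step 10: ref 5 → HIT, frames=[1,5]
Step 11: ref 1 → HIT, frames=[1,5]
Total faults: 8

Answer: 8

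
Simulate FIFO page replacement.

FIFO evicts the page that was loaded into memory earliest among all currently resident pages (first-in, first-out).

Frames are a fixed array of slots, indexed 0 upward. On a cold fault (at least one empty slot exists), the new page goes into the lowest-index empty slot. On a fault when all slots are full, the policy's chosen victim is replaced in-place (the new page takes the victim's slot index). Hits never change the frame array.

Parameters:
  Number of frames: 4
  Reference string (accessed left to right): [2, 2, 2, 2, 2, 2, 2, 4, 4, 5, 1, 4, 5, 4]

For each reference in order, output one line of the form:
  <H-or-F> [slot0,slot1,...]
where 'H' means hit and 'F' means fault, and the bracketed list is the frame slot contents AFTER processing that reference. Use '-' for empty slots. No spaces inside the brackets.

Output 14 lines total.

F [2,-,-,-]
H [2,-,-,-]
H [2,-,-,-]
H [2,-,-,-]
H [2,-,-,-]
H [2,-,-,-]
H [2,-,-,-]
F [2,4,-,-]
H [2,4,-,-]
F [2,4,5,-]
F [2,4,5,1]
H [2,4,5,1]
H [2,4,5,1]
H [2,4,5,1]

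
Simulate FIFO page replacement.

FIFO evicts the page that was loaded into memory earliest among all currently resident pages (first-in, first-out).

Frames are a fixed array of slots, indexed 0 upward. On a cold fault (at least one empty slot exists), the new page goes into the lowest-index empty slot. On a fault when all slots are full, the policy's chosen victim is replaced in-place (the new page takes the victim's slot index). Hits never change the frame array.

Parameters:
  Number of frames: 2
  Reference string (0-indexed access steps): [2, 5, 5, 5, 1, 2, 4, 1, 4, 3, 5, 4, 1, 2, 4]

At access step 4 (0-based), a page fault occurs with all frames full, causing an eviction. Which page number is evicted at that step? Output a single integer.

Answer: 2

Derivation:
Step 0: ref 2 -> FAULT, frames=[2,-]
Step 1: ref 5 -> FAULT, frames=[2,5]
Step 2: ref 5 -> HIT, frames=[2,5]
Step 3: ref 5 -> HIT, frames=[2,5]
Step 4: ref 1 -> FAULT, evict 2, frames=[1,5]
At step 4: evicted page 2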